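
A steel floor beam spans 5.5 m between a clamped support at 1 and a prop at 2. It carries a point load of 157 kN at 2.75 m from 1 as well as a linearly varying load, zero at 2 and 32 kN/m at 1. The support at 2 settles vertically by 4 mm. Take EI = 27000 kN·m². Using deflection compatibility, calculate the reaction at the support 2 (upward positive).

R_2 = 64.72 kN

Release the roller at 2. Primary structure: cantilever fixed at 1.
Free-end deflection of the primary structure under the applied loading (downward +):
  point load 157 at a = 2.75: Pa²(3L − a)/(6EI) = 2721/EI
  triangular load, peak 32 at the fixed end: w₀L⁴/(30EI) = 976.1/EI
  δ_0 = 3697/EI
Tip deflection under a unit load at 2: L³/(3EI) = 55.46/EI.
With EI = 27000 kN·m²: δ_0 = 0.13693 m and δ_{22} = 0.002054 m/kN.
Compatibility — the beam at 2 must follow the support down by 0.004 m: δ_0 − R_2·δ_{22} = 0.004, so R_2 = (0.13693 − 0.004)/0.002054 = 64.72 kN.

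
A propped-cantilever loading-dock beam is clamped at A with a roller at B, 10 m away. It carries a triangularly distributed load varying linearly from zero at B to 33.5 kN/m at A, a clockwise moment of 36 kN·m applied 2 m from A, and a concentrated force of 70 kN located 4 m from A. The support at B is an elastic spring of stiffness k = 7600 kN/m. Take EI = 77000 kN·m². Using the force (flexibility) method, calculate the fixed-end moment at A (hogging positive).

Release the roller at B. Primary structure: cantilever fixed at A.
Primary-structure tip deflection at B by superposition:
  triangular load, peak 33.5 at the fixed end: w₀L⁴/(30EI) = 11167/EI
  clockwise couple 36 at a = 2: M₀a(2L − a)/(2EI) = 648/EI
  point load 70 at a = 4: Pa²(3L − a)/(6EI) = 4853/EI
  δ_0 = 16668/EI
Flexibility coefficient — unit upward force at B: δ_{BB} = L³/(3EI) = 333.3/EI.
With EI = 77000 kN·m²: δ_0 = 0.21647 m and δ_{BB} = 0.004329 m/kN.
Compatibility — the spring shortens by R_B/k under the reaction it provides: δ_0 − R_B·δ_{BB} = R_B/k. With 1/k = 0.000132 m/kN, R_B = δ_0 / (δ_{BB} + 1/k) = 0.21647 / (0.004329 + 0.000132) = 48.53 kN.
Moment equilibrium about A: M_A = Σ(load moments about A) − R_B·L = 874.3 − 48.53×10 = 389 kN·m.

M_A = 389 kN·m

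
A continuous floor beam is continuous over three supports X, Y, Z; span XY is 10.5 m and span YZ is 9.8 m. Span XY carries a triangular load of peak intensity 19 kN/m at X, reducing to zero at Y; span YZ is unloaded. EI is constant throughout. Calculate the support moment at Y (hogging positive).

M_Y = 63.2 kN·m

Release continuity at Y by inserting a hinge; the redundant is the internal moment M_Y. The primary structure is two simply-supported spans XY and YZ.
Discontinuity in slope at Y on the released structure — sum the simple-span end rotations:
  span XY: triangular load, peak 19: 7w₀L³/(360EI) = 427.7/EI
  relative rotation θ_0 = (427.7 + 0)/EI = 427.7/EI
A unit hogging moment at Y produces rotation L₁/(3EI) + L₂/(3EI) = 6.767/EI.
Slope continuity at Y: θ_0 = M_Y·6.767/EI, so M_Y = 427.7/6.767 = 63.2 kN·m (hogging).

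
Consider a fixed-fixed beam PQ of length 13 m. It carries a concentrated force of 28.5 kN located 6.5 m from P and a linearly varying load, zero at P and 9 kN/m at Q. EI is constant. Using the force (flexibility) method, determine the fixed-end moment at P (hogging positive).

M_P = 97.01 kN·m

Release both end moments; the primary structure is a simply-supported span PQ with redundants M_P and M_Q.
End rotations of the released simple span under the applied load (×1/EI):
  at P: point load 28.5 at a = 6.5: Pab(L + b)/(6LEI) = 301/EI
  at Q: point load 28.5 at a = 6.5: Pab(L + a)/(6LEI) = 301/EI
  at P: triangular load, peak 9: 7w₀L³/(360EI) = 384.5/EI
  at Q: triangular load, peak 9: w₀L³/(45EI) = 439.4/EI
  θ_P0 = 685.5/EI,  θ_Q0 = 740.4/EI
Flexibility coefficients: a unit moment at one end gives L/(3EI) there and L/(6EI) at the far end, so f₁₁ = f₂₂ = 4.333/EI and f₁₂ = f₂₁ = 2.167/EI.
Compatibility — zero rotation at each built-in end:
  4.333 M_P + 2.167 M_Q = 685.5
  2.167 M_P + 4.333 M_Q = 740.4
Solving the pair gives M_P = 97.01 kN·m and M_Q = 122.4 kN·m (hogging).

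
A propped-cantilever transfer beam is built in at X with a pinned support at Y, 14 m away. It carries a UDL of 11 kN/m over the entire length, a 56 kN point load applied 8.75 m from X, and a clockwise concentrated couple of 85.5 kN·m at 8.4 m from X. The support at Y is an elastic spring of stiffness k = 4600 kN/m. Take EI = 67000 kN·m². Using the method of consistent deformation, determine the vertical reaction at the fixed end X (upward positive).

Choose R_Y as the redundant. The primary structure is the cantilever fixed at X.
Free-end deflection of the primary structure under the applied loading (downward +):
  UDL 11: wL⁴/(8EI) = 52822/EI
  point load 56 at a = 8.75: Pa²(3L − a)/(6EI) = 23760/EI
  clockwise couple 85.5 at a = 8.4: M₀a(2L − a)/(2EI) = 7038/EI
  δ_0 = 83620/EI
Tip deflection under a unit load at Y: L³/(3EI) = 914.7/EI.
With EI = 67000 kN·m²: δ_0 = 1.2481 m and δ_{YY} = 0.013652 m/kN.
Compatibility — the spring shortens by R_Y/k under the reaction it provides: δ_0 − R_Y·δ_{YY} = R_Y/k. With 1/k = 0.000217 m/kN, R_Y = δ_0 / (δ_{YY} + 1/k) = 1.2481 / (0.013652 + 0.000217) = 89.99 kN.
Vertical equilibrium: R_X = ΣP − R_Y = 210 − 89.99 = 120 kN.

R_X = 120 kN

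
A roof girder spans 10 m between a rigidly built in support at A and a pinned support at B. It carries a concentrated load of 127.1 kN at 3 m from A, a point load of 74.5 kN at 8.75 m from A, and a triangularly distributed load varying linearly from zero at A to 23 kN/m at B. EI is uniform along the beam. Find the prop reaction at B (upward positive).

R_B = 139.3 kN

Release the roller at B. Primary structure: cantilever fixed at A.
Deflection at B on the released cantilever, summing each load's contribution:
  point load 127.1 at a = 3: Pa²(3L − a)/(6EI) = 5148/EI
  point load 74.5 at a = 8.75: Pa²(3L − a)/(6EI) = 20201/EI
  triangular load, peak 23 at the free end: 11w₀L⁴/(120EI) = 21083/EI
  δ_0 = 46432/EI
Flexibility coefficient — unit upward force at B: δ_{BB} = L³/(3EI) = 333.3/EI.
Compatibility at B: δ_0 − R_B·δ_{BB} = 0, so R_B = 46432/333.3 = 139.3 kN.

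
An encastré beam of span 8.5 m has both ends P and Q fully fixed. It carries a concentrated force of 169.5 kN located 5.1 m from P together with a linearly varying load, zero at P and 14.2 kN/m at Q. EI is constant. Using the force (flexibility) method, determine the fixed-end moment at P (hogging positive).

Take the two fixed-end moments M_P, M_Q as redundants; the released structure is the simple span PQ.
End rotations of the released simple span under the applied load (×1/EI):
  at P: point load 169.5 at a = 5.1: Pab(L + b)/(6LEI) = 685.8/EI
  at Q: point load 169.5 at a = 5.1: Pab(L + a)/(6LEI) = 783.8/EI
  at P: triangular load, peak 14.2: 7w₀L³/(360EI) = 169.6/EI
  at Q: triangular load, peak 14.2: w₀L³/(45EI) = 193.8/EI
  θ_P0 = 855.4/EI,  θ_Q0 = 977.6/EI
Flexibility coefficients: a unit moment at one end gives L/(3EI) there and L/(6EI) at the far end, so f₁₁ = f₂₂ = 2.833/EI and f₁₂ = f₂₁ = 1.417/EI.
Compatibility — zero rotation at each built-in end:
  2.833 M_P + 1.417 M_Q = 855.4
  1.417 M_P + 2.833 M_Q = 977.6
Solving the pair gives M_P = 172.5 kN·m and M_Q = 258.8 kN·m (hogging).

M_P = 172.5 kN·m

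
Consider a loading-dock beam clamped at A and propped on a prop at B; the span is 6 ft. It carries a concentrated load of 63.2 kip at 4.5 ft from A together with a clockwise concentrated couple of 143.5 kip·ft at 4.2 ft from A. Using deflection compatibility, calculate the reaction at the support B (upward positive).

Release the roller at B. Primary structure: cantilever fixed at A.
Primary-structure tip deflection at B by superposition:
  point load 63.2 at a = 4.5: Pa²(3L − a)/(6EI) = 2880/EI
  clockwise couple 143.5 at a = 4.2: M₀a(2L − a)/(2EI) = 2351/EI
  δ_0 = 5230/EI
Flexibility coefficient — unit upward force at B: δ_{BB} = L³/(3EI) = 72/EI.
Compatibility at B: δ_0 − R_B·δ_{BB} = 0, so R_B = 5230/72 = 72.64 kip.

R_B = 72.64 kip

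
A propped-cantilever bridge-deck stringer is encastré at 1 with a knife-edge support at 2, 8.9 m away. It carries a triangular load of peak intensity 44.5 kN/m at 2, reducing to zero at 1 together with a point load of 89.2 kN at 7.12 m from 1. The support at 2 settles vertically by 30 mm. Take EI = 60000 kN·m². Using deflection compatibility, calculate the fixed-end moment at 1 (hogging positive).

Take the reaction at 2 as the redundant and release it; the primary structure is a cantilever fixed at 1.
Deflection at 2 on the released cantilever, summing each load's contribution:
  triangular load, peak 44.5 at the free end: 11w₀L⁴/(120EI) = 25594/EI
  point load 89.2 at a = 7.12: Pa²(3L − a)/(6EI) = 14757/EI
  δ_0 = 40350/EI
Flexibility coefficient — unit upward force at 2: δ_{22} = L³/(3EI) = 235/EI.
With EI = 60000 kN·m²: δ_0 = 0.6725 m and δ_{22} = 0.003916 m/kN.
Compatibility — the beam at 2 must follow the support down by 0.03 m: δ_0 − R_2·δ_{22} = 0.03, so R_2 = (0.6725 − 0.03)/0.003916 = 164.1 kN.
Moment equilibrium about 1: M_1 = Σ(load moments about 1) − R_2·L = 1810 − 164.1×8.9 = 350 kN·m.

M_1 = 350 kN·m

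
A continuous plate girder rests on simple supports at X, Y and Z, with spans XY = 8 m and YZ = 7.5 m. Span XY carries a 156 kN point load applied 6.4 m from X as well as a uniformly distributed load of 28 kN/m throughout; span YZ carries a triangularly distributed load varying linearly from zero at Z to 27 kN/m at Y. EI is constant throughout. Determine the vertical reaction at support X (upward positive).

Insert a hinge at Y; M_Y is the redundant, and each span becomes simply supported.
End slopes at the hinge Y, treating each span as simply supported:
  span XY: point load 156 at a = 6.4: Pab(L + a)/(6LEI) = 479.2/EI
  span XY: UDL 28: wL³/(24EI) = 597.3/EI
  span YZ: triangular load, peak 27: w₀L³/(45EI) = 253.1/EI
  relative rotation θ_0 = (1077 + 253.1)/EI = 1330/EI
A unit hogging moment at Y produces rotation L₁/(3EI) + L₂/(3EI) = 5.167/EI.
Slope continuity at Y: θ_0 = M_Y·5.167/EI, so M_Y = 1330/5.167 = 257.4 kN·m (hogging).
Span XY, ΣM about X with M_Y applied at Y: R_Y^{XY}·8 = 1894 + 257.4, so R_Y^{XY} = 269 kN and R_X = 380 − 269 = 111 kN.

R_X = 111 kN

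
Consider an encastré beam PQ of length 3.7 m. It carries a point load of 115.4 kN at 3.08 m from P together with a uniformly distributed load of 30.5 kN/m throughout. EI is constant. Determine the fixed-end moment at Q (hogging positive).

Take the two fixed-end moments M_P, M_Q as redundants; the released structure is the simple span PQ.
End rotations of the released simple span under the applied load (×1/EI):
  at P: point load 115.4 at a = 3.08: Pab(L + b)/(6LEI) = 42.88/EI
  at Q: point load 115.4 at a = 3.08: Pab(L + a)/(6LEI) = 67.3/EI
  at P: UDL 30.5: wL³/(24EI) = 64.37/EI
  at Q: UDL 30.5: wL³/(24EI) = 64.37/EI
  θ_P0 = 107.3/EI,  θ_Q0 = 131.7/EI
Flexibility coefficients: a unit moment at one end gives L/(3EI) there and L/(6EI) at the far end, so f₁₁ = f₂₂ = 1.233/EI and f₁₂ = f₂₁ = 0.6167/EI.
Compatibility — zero rotation at each built-in end:
  1.233 M_P + 0.6167 M_Q = 107.3
  0.6167 M_P + 1.233 M_Q = 131.7
Solving the pair gives M_P = 44.78 kN·m and M_Q = 84.37 kN·m (hogging).

M_Q = 84.37 kN·m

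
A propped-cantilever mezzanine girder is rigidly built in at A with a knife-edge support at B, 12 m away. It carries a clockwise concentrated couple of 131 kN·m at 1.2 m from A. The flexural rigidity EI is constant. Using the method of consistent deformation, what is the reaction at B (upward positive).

R_B = 3.111 kN

Release the roller at B. Primary structure: cantilever fixed at A.
Deflection at B on the released cantilever, summing each load's contribution:
  clockwise couple 131 at a = 1.2: M₀a(2L − a)/(2EI) = 1792/EI
Flexibility coefficient — unit upward force at B: δ_{BB} = L³/(3EI) = 576/EI.
Compatibility at B: δ_0 − R_B·δ_{BB} = 0, so R_B = 1792/576 = 3.111 kN.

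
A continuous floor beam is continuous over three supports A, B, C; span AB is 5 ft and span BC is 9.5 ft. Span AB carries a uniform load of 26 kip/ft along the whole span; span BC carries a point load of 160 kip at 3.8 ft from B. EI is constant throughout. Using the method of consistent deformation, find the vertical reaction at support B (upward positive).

Insert a hinge at B; M_B is the redundant, and each span becomes simply supported.
Discontinuity in slope at B on the released structure — sum the simple-span end rotations:
  span AB: UDL 26: wL³/(24EI) = 135.4/EI
  span BC: point load 160 at a = 3.8: Pab(L + b)/(6LEI) = 924.2/EI
  relative rotation θ_0 = (135.4 + 924.2)/EI = 1060/EI
A unit hogging moment at B produces rotation L₁/(3EI) + L₂/(3EI) = 4.833/EI.
Compatibility: M_B·(L₁+L₂)/(3EI) = θ_0, giving M_B = 219.2 kip·ft (hogging).
Span AB, ΣM about A with M_B applied at B: R_B^{AB}·5 = 325 + 219.2, so R_B^{AB} = 108.8 kip and R_A = 130 − 108.8 = 21.16 kip.
Span BC, ΣM about C: R_B^{BC}·9.5 = 912 + 219.2, so R_B^{BC} = 119.1 kip and R_C = 160 − 119.1 = 40.92 kip.
R_B = 108.8 + 119.1 = 227.9 kip.

R_B = 227.9 kip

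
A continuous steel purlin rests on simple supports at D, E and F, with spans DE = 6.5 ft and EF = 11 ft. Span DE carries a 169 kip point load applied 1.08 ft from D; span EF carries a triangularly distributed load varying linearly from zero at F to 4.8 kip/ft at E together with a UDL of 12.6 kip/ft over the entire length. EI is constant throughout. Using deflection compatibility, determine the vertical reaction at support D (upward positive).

Take M_E as the redundant. Released structure: two simple spans DE and EF with a hinge at E.
Rotations at E on the released spans (each span's end-slope, ×1/EI):
  span DE: point load 169 at a = 1.08: Pab(L + a)/(6LEI) = 192.3/EI
  span EF: triangular load, peak 4.8: w₀L³/(45EI) = 142/EI
  span EF: UDL 12.6: wL³/(24EI) = 698.8/EI
  relative rotation θ_0 = (192.3 + 840.7)/EI = 1033/EI
A unit hogging moment at E produces rotation L₁/(3EI) + L₂/(3EI) = 5.833/EI.
Compatibility: M_E·(L₁+L₂)/(3EI) = θ_0, giving M_E = 177.1 kip·ft (hogging).
Span DE, ΣM about D with M_E applied at E: R_E^{DE}·6.5 = 182.5 + 177.1, so R_E^{DE} = 55.32 kip and R_D = 169 − 55.32 = 113.7 kip.

R_D = 113.7 kip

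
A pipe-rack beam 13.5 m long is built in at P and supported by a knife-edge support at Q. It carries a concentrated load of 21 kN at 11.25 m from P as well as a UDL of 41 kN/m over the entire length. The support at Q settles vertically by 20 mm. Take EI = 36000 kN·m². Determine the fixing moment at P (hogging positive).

Choose R_Q as the redundant. The primary structure is the cantilever fixed at P.
Primary-structure tip deflection at Q by superposition:
  point load 21 at a = 11.25: Pa²(3L − a)/(6EI) = 12957/EI
  UDL 41: wL⁴/(8EI) = 170227/EI
  δ_0 = 183184/EI
Flexibility coefficient — unit upward force at Q: δ_{QQ} = L³/(3EI) = 820.1/EI.
With EI = 36000 kN·m²: δ_0 = 5.0884 m and δ_{QQ} = 0.022781 m/kN.
Compatibility — the beam at Q must follow the support down by 0.02 m: δ_0 − R_Q·δ_{QQ} = 0.02, so R_Q = (5.0884 − 0.02)/0.022781 = 222.5 kN.
Moment equilibrium about P: M_P = Σ(load moments about P) − R_Q·L = 3972 − 222.5×13.5 = 968.9 kN·m.

M_P = 968.9 kN·m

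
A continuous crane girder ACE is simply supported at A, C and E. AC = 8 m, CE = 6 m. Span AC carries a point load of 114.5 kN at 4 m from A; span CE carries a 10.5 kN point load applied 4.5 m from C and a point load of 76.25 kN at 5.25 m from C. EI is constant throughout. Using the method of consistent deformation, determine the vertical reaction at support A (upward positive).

Take M_C as the redundant. Released structure: two simple spans AC and CE with a hinge at C.
End slopes at the hinge C, treating each span as simply supported:
  span AC: point load 114.5 at a = 4: Pab(L + a)/(6LEI) = 458/EI
  span CE: point load 10.5 at a = 4.5: Pab(L + b)/(6LEI) = 14.77/EI
  span CE: point load 76.25 at a = 5.25: Pab(L + b)/(6LEI) = 56.29/EI
  relative rotation θ_0 = (458 + 71.06)/EI = 529.1/EI
A unit hogging moment at C produces rotation L₁/(3EI) + L₂/(3EI) = 4.667/EI.
Compatibility: M_C·(L₁+L₂)/(3EI) = θ_0, giving M_C = 113.4 kN·m (hogging).
Span AC, ΣM about A with M_C applied at C: R_C^{AC}·8 = 458 + 113.4, so R_C^{AC} = 71.42 kN and R_A = 114.5 − 71.42 = 43.08 kN.

R_A = 43.08 kN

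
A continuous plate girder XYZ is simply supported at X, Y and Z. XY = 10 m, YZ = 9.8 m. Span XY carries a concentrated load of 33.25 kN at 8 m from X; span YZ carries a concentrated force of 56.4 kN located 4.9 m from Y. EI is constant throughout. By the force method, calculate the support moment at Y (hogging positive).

M_Y = 75.48 kN·m

Insert a hinge at Y; M_Y is the redundant, and each span becomes simply supported.
Rotations at Y on the released spans (each span's end-slope, ×1/EI):
  span XY: point load 33.25 at a = 8: Pab(L + a)/(6LEI) = 159.6/EI
  span YZ: point load 56.4 at a = 4.9: Pab(L + b)/(6LEI) = 338.5/EI
  relative rotation θ_0 = (159.6 + 338.5)/EI = 498.1/EI
A unit hogging moment at Y produces rotation L₁/(3EI) + L₂/(3EI) = 6.6/EI.
Slope continuity at Y: θ_0 = M_Y·6.6/EI, so M_Y = 498.1/6.6 = 75.48 kN·m (hogging).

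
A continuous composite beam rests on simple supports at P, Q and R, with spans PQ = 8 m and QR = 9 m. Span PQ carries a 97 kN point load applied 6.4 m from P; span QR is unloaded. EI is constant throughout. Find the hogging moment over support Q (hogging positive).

Take M_Q as the redundant. Released structure: two simple spans PQ and QR with a hinge at Q.
Discontinuity in slope at Q on the released structure — sum the simple-span end rotations:
  span PQ: point load 97 at a = 6.4: Pab(L + a)/(6LEI) = 298/EI
  relative rotation θ_0 = (298 + 0)/EI = 298/EI
A unit hogging moment at Q produces rotation L₁/(3EI) + L₂/(3EI) = 5.667/EI.
Slope continuity at Q: θ_0 = M_Q·5.667/EI, so M_Q = 298/5.667 = 52.59 kN·m (hogging).

M_Q = 52.59 kN·m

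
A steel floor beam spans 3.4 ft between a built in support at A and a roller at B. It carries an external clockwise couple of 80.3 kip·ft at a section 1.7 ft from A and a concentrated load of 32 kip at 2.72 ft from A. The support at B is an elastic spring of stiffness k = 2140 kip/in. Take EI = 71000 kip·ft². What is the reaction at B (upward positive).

Remove the prop at B; the released (primary) structure is a cantilever built in at A.
Primary-structure tip deflection at B by superposition:
  clockwise couple 80.3 at a = 1.7: M₀a(2L − a)/(2EI) = 348.1/EI
  point load 32 at a = 2.72: Pa²(3L − a)/(6EI) = 295.1/EI
  δ_0 = 643.2/EI
Tip deflection under a unit load at B: L³/(3EI) = 13.1/EI.
With EI = 71000 kip·ft²: δ_0 = 0.00906 ft and δ_{BB} = 0.000185 ft/kip.
Compatibility — the spring shortens by R_B/k under the reaction it provides: δ_0 − R_B·δ_{BB} = R_B/k. With 1/k = 1/(2140×12) ft/kip = 0.000039 ft/kip, R_B = δ_0 / (δ_{BB} + 1/k) = 0.00906 / (0.000185 + 0.000039) = 40.54 kip.

R_B = 40.54 kip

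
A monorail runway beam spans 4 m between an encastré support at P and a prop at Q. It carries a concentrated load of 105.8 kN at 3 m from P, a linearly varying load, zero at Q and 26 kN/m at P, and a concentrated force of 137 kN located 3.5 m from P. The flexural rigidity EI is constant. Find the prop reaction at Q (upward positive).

Choose R_Q as the redundant. The primary structure is the cantilever fixed at P.
Downward deflection at the released point Q due to the loads:
  point load 105.8 at a = 3: Pa²(3L − a)/(6EI) = 1428/EI
  triangular load, peak 26 at the fixed end: w₀L⁴/(30EI) = 221.9/EI
  point load 137 at a = 3.5: Pa²(3L − a)/(6EI) = 2378/EI
  δ_0 = 4028/EI
Tip deflection under a unit load at Q: L³/(3EI) = 21.33/EI.
The prop prevents deflection at Q: R_Q = δ_0/δ_{QQ} = 4028/21.33 = 188.8 kN.

R_Q = 188.8 kN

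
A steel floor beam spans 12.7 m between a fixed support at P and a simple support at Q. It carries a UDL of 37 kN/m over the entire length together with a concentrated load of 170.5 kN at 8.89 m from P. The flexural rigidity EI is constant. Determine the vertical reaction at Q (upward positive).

Remove the prop at Q; the released (primary) structure is a cantilever built in at P.
Deflection at Q on the released cantilever, summing each load's contribution:
  UDL 37: wL⁴/(8EI) = 120317/EI
  point load 170.5 at a = 8.89: Pa²(3L − a)/(6EI) = 65601/EI
  δ_0 = 185918/EI
Flexibility coefficient — unit upward force at Q: δ_{QQ} = L³/(3EI) = 682.8/EI.
The prop prevents deflection at Q: R_Q = δ_0/δ_{QQ} = 185918/682.8 = 272.3 kN.

R_Q = 272.3 kN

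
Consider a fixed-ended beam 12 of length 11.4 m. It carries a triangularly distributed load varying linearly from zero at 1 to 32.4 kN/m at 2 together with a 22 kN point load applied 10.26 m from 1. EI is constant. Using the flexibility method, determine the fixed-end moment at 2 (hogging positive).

M_2 = 230.8 kN·m

Take the two fixed-end moments M_1, M_2 as redundants; the released structure is the simple span 12.
Simple-span end rotations at 1 and 2 under the given loads:
  at 1: triangular load, peak 32.4: 7w₀L³/(360EI) = 933.4/EI
  at 2: triangular load, peak 32.4: w₀L³/(45EI) = 1067/EI
  at 1: point load 22 at a = 10.26: Pab(L + b)/(6LEI) = 47.18/EI
  at 2: point load 22 at a = 10.26: Pab(L + a)/(6LEI) = 81.48/EI
  θ_10 = 980.5/EI,  θ_20 = 1148/EI
Flexibility coefficients: a unit moment at one end gives L/(3EI) there and L/(6EI) at the far end, so f₁₁ = f₂₂ = 3.8/EI and f₁₂ = f₂₁ = 1.9/EI.
Compatibility — zero rotation at each built-in end:
  3.8 M_1 + 1.9 M_2 = 980.5
  1.9 M_1 + 3.8 M_2 = 1148
Solving the pair gives M_1 = 142.6 kN·m and M_2 = 230.8 kN·m (hogging).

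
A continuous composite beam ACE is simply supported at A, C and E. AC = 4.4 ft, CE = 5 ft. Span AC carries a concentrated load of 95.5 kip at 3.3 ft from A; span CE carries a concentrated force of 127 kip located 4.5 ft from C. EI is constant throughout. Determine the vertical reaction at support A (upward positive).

Take M_C as the redundant. Released structure: two simple spans AC and CE with a hinge at C.
End slopes at the hinge C, treating each span as simply supported:
  span AC: point load 95.5 at a = 3.3: Pab(L + a)/(6LEI) = 101.1/EI
  span CE: point load 127 at a = 4.5: Pab(L + b)/(6LEI) = 52.39/EI
  relative rotation θ_0 = (101.1 + 52.39)/EI = 153.5/EI
A unit hogging moment at C produces rotation L₁/(3EI) + L₂/(3EI) = 3.133/EI.
Slope continuity at C: θ_0 = M_C·3.133/EI, so M_C = 153.5/3.133 = 48.99 kip·ft (hogging).
Span AC, ΣM about A with M_C applied at C: R_C^{AC}·4.4 = 315.1 + 48.99, so R_C^{AC} = 82.76 kip and R_A = 95.5 − 82.76 = 12.74 kip.

R_A = 12.74 kip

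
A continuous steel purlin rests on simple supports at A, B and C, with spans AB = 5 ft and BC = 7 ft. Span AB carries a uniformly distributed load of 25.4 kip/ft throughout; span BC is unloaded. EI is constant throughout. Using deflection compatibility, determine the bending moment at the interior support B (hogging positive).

M_B = 33.07 kip·ft

Take M_B as the redundant. Released structure: two simple spans AB and BC with a hinge at B.
End slopes at the hinge B, treating each span as simply supported:
  span AB: UDL 25.4: wL³/(24EI) = 132.3/EI
  relative rotation θ_0 = (132.3 + 0)/EI = 132.3/EI
A unit hogging moment at B produces rotation L₁/(3EI) + L₂/(3EI) = 4/EI.
Slope continuity at B: θ_0 = M_B·4/EI, so M_B = 132.3/4 = 33.07 kip·ft (hogging).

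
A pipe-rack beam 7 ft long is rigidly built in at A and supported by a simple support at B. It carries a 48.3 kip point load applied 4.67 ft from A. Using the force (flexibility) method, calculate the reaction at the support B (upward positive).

Remove the prop at B; the released (primary) structure is a cantilever built in at A.
Deflection at B on the released cantilever, summing each load's contribution:
  point load 48.3 at a = 4.67: Pa²(3L − a)/(6EI) = 2867/EI
Tip deflection under a unit load at B: L³/(3EI) = 114.3/EI.
Compatibility at B: δ_0 − R_B·δ_{BB} = 0, so R_B = 2867/114.3 = 25.08 kip.

R_B = 25.08 kip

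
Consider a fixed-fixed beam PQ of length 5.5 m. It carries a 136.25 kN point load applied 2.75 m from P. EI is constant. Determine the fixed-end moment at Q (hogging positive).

Take the two fixed-end moments M_P, M_Q as redundants; the released structure is the simple span PQ.
End rotations of the released simple span under the applied load (×1/EI):
  at P: point load 136.25 at a = 2.75: Pab(L + b)/(6LEI) = 257.6/EI
  at Q: point load 136.25 at a = 2.75: Pab(L + a)/(6LEI) = 257.6/EI
  θ_P0 = 257.6/EI,  θ_Q0 = 257.6/EI
Flexibility coefficients: a unit moment at one end gives L/(3EI) there and L/(6EI) at the far end, so f₁₁ = f₂₂ = 1.833/EI and f₁₂ = f₂₁ = 0.9167/EI.
Compatibility — zero rotation at each built-in end:
  1.833 M_P + 0.9167 M_Q = 257.6
  0.9167 M_P + 1.833 M_Q = 257.6
Solving the pair gives M_P = 93.67 kN·m and M_Q = 93.67 kN·m (hogging).

M_Q = 93.67 kN·m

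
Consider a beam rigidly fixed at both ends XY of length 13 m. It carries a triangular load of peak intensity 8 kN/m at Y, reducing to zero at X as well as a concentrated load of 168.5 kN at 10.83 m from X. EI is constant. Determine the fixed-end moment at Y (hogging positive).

M_Y = 321.4 kN·m

Release both end moments; the primary structure is a simply-supported span XY with redundants M_X and M_Y.
Simple-span end rotations at X and Y under the given loads:
  at X: triangular load, peak 8: 7w₀L³/(360EI) = 341.8/EI
  at Y: triangular load, peak 8: w₀L³/(45EI) = 390.6/EI
  at X: point load 168.5 at a = 10.83: Pab(L + b)/(6LEI) = 770.2/EI
  at Y: point load 168.5 at a = 10.83: Pab(L + a)/(6LEI) = 1210/EI
  θ_X0 = 1112/EI,  θ_Y0 = 1600/EI
Flexibility coefficients: a unit moment at one end gives L/(3EI) there and L/(6EI) at the far end, so f₁₁ = f₂₂ = 4.333/EI and f₁₂ = f₂₁ = 2.167/EI.
Compatibility — zero rotation at each built-in end:
  4.333 M_X + 2.167 M_Y = 1112
  2.167 M_X + 4.333 M_Y = 1600
Solving the pair gives M_X = 95.91 kN·m and M_Y = 321.4 kN·m (hogging).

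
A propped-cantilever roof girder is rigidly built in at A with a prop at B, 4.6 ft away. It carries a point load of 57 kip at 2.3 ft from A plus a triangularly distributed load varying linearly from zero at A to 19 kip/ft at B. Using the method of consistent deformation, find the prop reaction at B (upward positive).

Take the reaction at B as the redundant and release it; the primary structure is a cantilever fixed at A.
Downward deflection at the released point B due to the loads:
  point load 57 at a = 2.3: Pa²(3L − a)/(6EI) = 577.9/EI
  triangular load, peak 19 at the free end: 11w₀L⁴/(120EI) = 779.8/EI
  δ_0 = 1358/EI
Tip deflection under a unit load at B: L³/(3EI) = 32.45/EI.
Compatibility at B: δ_0 − R_B·δ_{BB} = 0, so R_B = 1358/32.45 = 41.85 kip.

R_B = 41.85 kip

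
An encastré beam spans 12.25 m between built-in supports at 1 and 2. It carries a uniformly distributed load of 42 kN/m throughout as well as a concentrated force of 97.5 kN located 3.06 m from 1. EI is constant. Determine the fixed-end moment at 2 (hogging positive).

Release both end moments; the primary structure is a simply-supported span 12 with redundants M_1 and M_2.
End rotations of the released simple span under the applied load (×1/EI):
  at 1: UDL 42: wL³/(24EI) = 3217/EI
  at 2: UDL 42: wL³/(24EI) = 3217/EI
  at 1: point load 97.5 at a = 3.06: Pab(L + b)/(6LEI) = 799.8/EI
  at 2: point load 97.5 at a = 3.06: Pab(L + a)/(6LEI) = 571.1/EI
  θ_10 = 4017/EI,  θ_20 = 3788/EI
Flexibility coefficients: a unit moment at one end gives L/(3EI) there and L/(6EI) at the far end, so f₁₁ = f₂₂ = 4.083/EI and f₁₂ = f₂₁ = 2.042/EI.
Compatibility — zero rotation at each built-in end:
  4.083 M_1 + 2.042 M_2 = 4017
  2.042 M_1 + 4.083 M_2 = 3788
Solving the pair gives M_1 = 693.1 kN·m and M_2 = 581.1 kN·m (hogging).

M_2 = 581.1 kN·m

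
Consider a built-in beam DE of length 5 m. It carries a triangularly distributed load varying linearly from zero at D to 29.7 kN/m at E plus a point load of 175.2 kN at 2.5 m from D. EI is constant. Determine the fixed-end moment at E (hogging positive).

M_E = 146.6 kN·m

Take the two fixed-end moments M_D, M_E as redundants; the released structure is the simple span DE.
Simple-span end rotations at D and E under the given loads:
  at D: triangular load, peak 29.7: 7w₀L³/(360EI) = 72.19/EI
  at E: triangular load, peak 29.7: w₀L³/(45EI) = 82.5/EI
  at D: point load 175.2 at a = 2.5: Pab(L + b)/(6LEI) = 273.8/EI
  at E: point load 175.2 at a = 2.5: Pab(L + a)/(6LEI) = 273.8/EI
  θ_D0 = 345.9/EI,  θ_E0 = 356.2/EI
Flexibility coefficients: a unit moment at one end gives L/(3EI) there and L/(6EI) at the far end, so f₁₁ = f₂₂ = 1.667/EI and f₁₂ = f₂₁ = 0.8333/EI.
Compatibility — zero rotation at each built-in end:
  1.667 M_D + 0.8333 M_E = 345.9
  0.8333 M_D + 1.667 M_E = 356.2
Solving the pair gives M_D = 134.2 kN·m and M_E = 146.6 kN·m (hogging).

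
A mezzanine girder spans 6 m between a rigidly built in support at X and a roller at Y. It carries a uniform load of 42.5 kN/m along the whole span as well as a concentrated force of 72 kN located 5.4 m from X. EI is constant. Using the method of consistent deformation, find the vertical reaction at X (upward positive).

R_X = 170.1 kN

Remove the prop at Y; the released (primary) structure is a cantilever built in at X.
Deflection at Y on the released cantilever, summing each load's contribution:
  UDL 42.5: wL⁴/(8EI) = 6885/EI
  point load 72 at a = 5.4: Pa²(3L − a)/(6EI) = 4409/EI
  δ_0 = 11294/EI
Flexibility coefficient — unit upward force at Y: δ_{YY} = L³/(3EI) = 72/EI.
Compatibility at Y: δ_0 − R_Y·δ_{YY} = 0, so R_Y = 11294/72 = 156.9 kN.
Vertical equilibrium: R_X = ΣP − R_Y = 327 − 156.9 = 170.1 kN.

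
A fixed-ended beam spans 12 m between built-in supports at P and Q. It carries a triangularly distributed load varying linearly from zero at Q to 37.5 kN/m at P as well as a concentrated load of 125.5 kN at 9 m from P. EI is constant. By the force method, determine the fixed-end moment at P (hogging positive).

M_P = 340.6 kN·m

Release both end moments; the primary structure is a simply-supported span PQ with redundants M_P and M_Q.
End rotations of the released simple span under the applied load (×1/EI):
  at P: triangular load, peak 37.5: w₀L³/(45EI) = 1440/EI
  at Q: triangular load, peak 37.5: 7w₀L³/(360EI) = 1260/EI
  at P: point load 125.5 at a = 9: Pab(L + b)/(6LEI) = 705.9/EI
  at Q: point load 125.5 at a = 9: Pab(L + a)/(6LEI) = 988.3/EI
  θ_P0 = 2146/EI,  θ_Q0 = 2248/EI
Flexibility coefficients: a unit moment at one end gives L/(3EI) there and L/(6EI) at the far end, so f₁₁ = f₂₂ = 4/EI and f₁₂ = f₂₁ = 2/EI.
Compatibility — zero rotation at each built-in end:
  4 M_P + 2 M_Q = 2146
  2 M_P + 4 M_Q = 2248
Solving the pair gives M_P = 340.6 kN·m and M_Q = 391.8 kN·m (hogging).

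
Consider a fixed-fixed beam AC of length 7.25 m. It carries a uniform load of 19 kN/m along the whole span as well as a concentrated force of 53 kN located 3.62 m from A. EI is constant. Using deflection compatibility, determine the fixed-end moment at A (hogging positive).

Release both end moments; the primary structure is a simply-supported span AC with redundants M_A and M_C.
Simple-span end rotations at A and C under the given loads:
  at A: UDL 19: wL³/(24EI) = 301.7/EI
  at C: UDL 19: wL³/(24EI) = 301.7/EI
  at A: point load 53 at a = 3.62: Pab(L + b)/(6LEI) = 174.2/EI
  at C: point load 53 at a = 3.62: Pab(L + a)/(6LEI) = 174/EI
  θ_A0 = 475.9/EI,  θ_C0 = 475.7/EI
Flexibility coefficients: a unit moment at one end gives L/(3EI) there and L/(6EI) at the far end, so f₁₁ = f₂₂ = 2.417/EI and f₁₂ = f₂₁ = 1.208/EI.
Compatibility — zero rotation at each built-in end:
  2.417 M_A + 1.208 M_C = 475.9
  1.208 M_A + 2.417 M_C = 475.7
Solving the pair gives M_A = 131.3 kN·m and M_C = 131.2 kN·m (hogging).

M_A = 131.3 kN·m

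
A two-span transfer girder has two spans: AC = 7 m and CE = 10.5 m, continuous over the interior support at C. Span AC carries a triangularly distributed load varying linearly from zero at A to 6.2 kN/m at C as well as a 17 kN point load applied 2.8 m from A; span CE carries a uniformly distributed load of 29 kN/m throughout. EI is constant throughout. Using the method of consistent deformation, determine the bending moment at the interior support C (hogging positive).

M_C = 255.9 kN·m

Take M_C as the redundant. Released structure: two simple spans AC and CE with a hinge at C.
End slopes at the hinge C, treating each span as simply supported:
  span AC: triangular load, peak 6.2: w₀L³/(45EI) = 47.26/EI
  span AC: point load 17 at a = 2.8: Pab(L + a)/(6LEI) = 46.65/EI
  span CE: UDL 29: wL³/(24EI) = 1399/EI
  relative rotation θ_0 = (93.91 + 1399)/EI = 1493/EI
A unit hogging moment at C produces rotation L₁/(3EI) + L₂/(3EI) = 5.833/EI.
Compatibility: M_C·(L₁+L₂)/(3EI) = θ_0, giving M_C = 255.9 kN·m (hogging).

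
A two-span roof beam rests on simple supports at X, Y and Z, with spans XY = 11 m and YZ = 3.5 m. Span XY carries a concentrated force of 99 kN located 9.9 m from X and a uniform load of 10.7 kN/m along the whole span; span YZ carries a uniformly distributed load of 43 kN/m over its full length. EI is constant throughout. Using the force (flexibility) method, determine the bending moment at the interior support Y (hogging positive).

Insert a hinge at Y; M_Y is the redundant, and each span becomes simply supported.
Rotations at Y on the released spans (each span's end-slope, ×1/EI):
  span XY: point load 99 at a = 9.9: Pab(L + a)/(6LEI) = 341.4/EI
  span XY: UDL 10.7: wL³/(24EI) = 593.4/EI
  span YZ: UDL 43: wL³/(24EI) = 76.82/EI
  relative rotation θ_0 = (934.8 + 76.82)/EI = 1012/EI
A unit hogging moment at Y produces rotation L₁/(3EI) + L₂/(3EI) = 4.833/EI.
Compatibility: M_Y·(L₁+L₂)/(3EI) = θ_0, giving M_Y = 209.3 kN·m (hogging).

M_Y = 209.3 kN·m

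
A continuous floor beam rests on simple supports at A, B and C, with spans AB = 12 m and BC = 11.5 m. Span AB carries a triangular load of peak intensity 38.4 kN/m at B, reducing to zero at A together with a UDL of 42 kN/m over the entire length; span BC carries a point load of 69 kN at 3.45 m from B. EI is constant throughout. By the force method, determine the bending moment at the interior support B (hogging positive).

Insert a hinge at B; M_B is the redundant, and each span becomes simply supported.
Discontinuity in slope at B on the released structure — sum the simple-span end rotations:
  span AB: triangular load, peak 38.4: w₀L³/(45EI) = 1475/EI
  span AB: UDL 42: wL³/(24EI) = 3024/EI
  span BC: point load 69 at a = 3.45: Pab(L + b)/(6LEI) = 543/EI
  relative rotation θ_0 = (4499 + 543)/EI = 5042/EI
A unit hogging moment at B produces rotation L₁/(3EI) + L₂/(3EI) = 7.833/EI.
Slope continuity at B: θ_0 = M_B·7.833/EI, so M_B = 5042/7.833 = 643.6 kN·m (hogging).

M_B = 643.6 kN·m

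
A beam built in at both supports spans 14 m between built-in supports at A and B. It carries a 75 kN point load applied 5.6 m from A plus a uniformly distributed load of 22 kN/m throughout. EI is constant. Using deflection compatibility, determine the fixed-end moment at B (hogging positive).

M_B = 460.1 kN·m

Take the two fixed-end moments M_A, M_B as redundants; the released structure is the simple span AB.
Simple-span end rotations at A and B under the given loads:
  at A: point load 75 at a = 5.6: Pab(L + b)/(6LEI) = 940.8/EI
  at B: point load 75 at a = 5.6: Pab(L + a)/(6LEI) = 823.2/EI
  at A: UDL 22: wL³/(24EI) = 2515/EI
  at B: UDL 22: wL³/(24EI) = 2515/EI
  θ_A0 = 3456/EI,  θ_B0 = 3339/EI
Flexibility coefficients: a unit moment at one end gives L/(3EI) there and L/(6EI) at the far end, so f₁₁ = f₂₂ = 4.667/EI and f₁₂ = f₂₁ = 2.333/EI.
Compatibility — zero rotation at each built-in end:
  4.667 M_A + 2.333 M_B = 3456
  2.333 M_A + 4.667 M_B = 3339
Solving the pair gives M_A = 510.5 kN·m and M_B = 460.1 kN·m (hogging).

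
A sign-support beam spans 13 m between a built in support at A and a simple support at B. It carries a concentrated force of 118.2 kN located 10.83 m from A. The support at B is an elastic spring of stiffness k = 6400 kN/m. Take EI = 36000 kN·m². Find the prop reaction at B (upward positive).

R_B = 88.2 kN

Take the reaction at B as the redundant and release it; the primary structure is a cantilever fixed at A.
Primary-structure tip deflection at B by superposition:
  point load 118.2 at a = 10.83: Pa²(3L − a)/(6EI) = 65089/EI
Tip deflection under a unit load at B: L³/(3EI) = 732.3/EI.
With EI = 36000 kN·m²: δ_0 = 1.808 m and δ_{BB} = 0.020343 m/kN.
Compatibility — the spring shortens by R_B/k under the reaction it provides: δ_0 − R_B·δ_{BB} = R_B/k. With 1/k = 0.000156 m/kN, R_B = δ_0 / (δ_{BB} + 1/k) = 1.808 / (0.020343 + 0.000156) = 88.2 kN.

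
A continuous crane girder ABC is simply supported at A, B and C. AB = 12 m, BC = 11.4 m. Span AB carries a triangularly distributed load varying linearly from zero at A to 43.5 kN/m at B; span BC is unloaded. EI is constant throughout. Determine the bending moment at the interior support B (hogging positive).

Take M_B as the redundant. Released structure: two simple spans AB and BC with a hinge at B.
Rotations at B on the released spans (each span's end-slope, ×1/EI):
  span AB: triangular load, peak 43.5: w₀L³/(45EI) = 1670/EI
  relative rotation θ_0 = (1670 + 0)/EI = 1670/EI
A unit hogging moment at B produces rotation L₁/(3EI) + L₂/(3EI) = 7.8/EI.
Slope continuity at B: θ_0 = M_B·7.8/EI, so M_B = 1670/7.8 = 214.2 kN·m (hogging).

M_B = 214.2 kN·m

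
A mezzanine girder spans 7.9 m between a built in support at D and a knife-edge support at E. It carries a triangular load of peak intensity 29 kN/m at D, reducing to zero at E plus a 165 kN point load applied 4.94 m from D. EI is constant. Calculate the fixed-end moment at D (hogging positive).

Choose R_E as the redundant. The primary structure is the cantilever fixed at D.
Primary-structure tip deflection at E by superposition:
  triangular load, peak 29 at the fixed end: w₀L⁴/(30EI) = 3765/EI
  point load 165 at a = 4.94: Pa²(3L − a)/(6EI) = 12590/EI
  δ_0 = 16355/EI
Tip deflection under a unit load at E: L³/(3EI) = 164.3/EI.
Compatibility at E: δ_0 − R_E·δ_{EE} = 0, so R_E = 16355/164.3 = 99.52 kN.
Moment equilibrium about D: M_D = Σ(load moments about D) − R_E·L = 1117 − 99.52×7.9 = 330.6 kN·m.

M_D = 330.6 kN·m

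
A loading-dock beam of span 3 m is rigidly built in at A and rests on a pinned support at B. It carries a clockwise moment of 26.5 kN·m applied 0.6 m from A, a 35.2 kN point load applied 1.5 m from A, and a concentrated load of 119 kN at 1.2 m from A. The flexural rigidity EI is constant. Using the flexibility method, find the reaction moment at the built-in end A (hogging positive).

Release the roller at B. Primary structure: cantilever fixed at A.
Deflection at B on the released cantilever, summing each load's contribution:
  clockwise couple 26.5 at a = 0.6: M₀a(2L − a)/(2EI) = 42.93/EI
  point load 35.2 at a = 1.5: Pa²(3L − a)/(6EI) = 99/EI
  point load 119 at a = 1.2: Pa²(3L − a)/(6EI) = 222.8/EI
  δ_0 = 364.7/EI
Flexibility coefficient — unit upward force at B: δ_{BB} = L³/(3EI) = 9/EI.
The prop prevents deflection at B: R_B = δ_0/δ_{BB} = 364.7/9 = 40.52 kN.
Moment equilibrium about A: M_A = Σ(load moments about A) − R_B·L = 222.1 − 40.52×3 = 100.5 kN·m.

M_A = 100.5 kN·m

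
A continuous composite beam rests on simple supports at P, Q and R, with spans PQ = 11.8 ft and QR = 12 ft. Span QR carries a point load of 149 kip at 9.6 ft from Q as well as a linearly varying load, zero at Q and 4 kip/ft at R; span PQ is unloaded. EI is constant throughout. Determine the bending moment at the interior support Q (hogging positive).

M_Q = 103.5 kip·ft

Insert a hinge at Q; M_Q is the redundant, and each span becomes simply supported.
End slopes at the hinge Q, treating each span as simply supported:
  span QR: point load 149 at a = 9.6: Pab(L + b)/(6LEI) = 686.6/EI
  span QR: triangular load, peak 4: 7w₀L³/(360EI) = 134.4/EI
  relative rotation θ_0 = (0 + 821)/EI = 821/EI
A unit hogging moment at Q produces rotation L₁/(3EI) + L₂/(3EI) = 7.933/EI.
Compatibility: M_Q·(L₁+L₂)/(3EI) = θ_0, giving M_Q = 103.5 kip·ft (hogging).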